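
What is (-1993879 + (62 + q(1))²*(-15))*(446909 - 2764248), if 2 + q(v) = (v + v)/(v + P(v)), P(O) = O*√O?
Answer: 4749835844266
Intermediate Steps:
P(O) = O^(3/2)
q(v) = -2 + 2*v/(v + v^(3/2)) (q(v) = -2 + (v + v)/(v + v^(3/2)) = -2 + (2*v)/(v + v^(3/2)) = -2 + 2*v/(v + v^(3/2)))
(-1993879 + (62 + q(1))²*(-15))*(446909 - 2764248) = (-1993879 + (62 - 2*1^(3/2)/(1 + 1^(3/2)))²*(-15))*(446909 - 2764248) = (-1993879 + (62 - 2*1/(1 + 1))²*(-15))*(-2317339) = (-1993879 + (62 - 2*1/2)²*(-15))*(-2317339) = (-1993879 + (62 - 2*1*½)²*(-15))*(-2317339) = (-1993879 + (62 - 1)²*(-15))*(-2317339) = (-1993879 + 61²*(-15))*(-2317339) = (-1993879 + 3721*(-15))*(-2317339) = (-1993879 - 55815)*(-2317339) = -2049694*(-2317339) = 4749835844266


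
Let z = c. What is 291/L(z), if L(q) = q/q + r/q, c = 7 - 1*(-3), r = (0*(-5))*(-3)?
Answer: 291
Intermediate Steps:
r = 0 (r = 0*(-3) = 0)
c = 10 (c = 7 + 3 = 10)
z = 10
L(q) = 1 (L(q) = q/q + 0/q = 1 + 0 = 1)
291/L(z) = 291/1 = 291*1 = 291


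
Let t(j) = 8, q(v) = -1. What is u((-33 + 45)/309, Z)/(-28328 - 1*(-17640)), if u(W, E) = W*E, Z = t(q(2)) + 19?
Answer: -27/275216 ≈ -9.8105e-5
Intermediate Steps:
Z = 27 (Z = 8 + 19 = 27)
u(W, E) = E*W
u((-33 + 45)/309, Z)/(-28328 - 1*(-17640)) = (27*((-33 + 45)/309))/(-28328 - 1*(-17640)) = (27*(12*(1/309)))/(-28328 + 17640) = (27*(4/103))/(-10688) = (108/103)*(-1/10688) = -27/275216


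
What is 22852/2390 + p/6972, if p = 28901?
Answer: 114198767/8331540 ≈ 13.707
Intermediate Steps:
22852/2390 + p/6972 = 22852/2390 + 28901/6972 = 22852*(1/2390) + 28901*(1/6972) = 11426/1195 + 28901/6972 = 114198767/8331540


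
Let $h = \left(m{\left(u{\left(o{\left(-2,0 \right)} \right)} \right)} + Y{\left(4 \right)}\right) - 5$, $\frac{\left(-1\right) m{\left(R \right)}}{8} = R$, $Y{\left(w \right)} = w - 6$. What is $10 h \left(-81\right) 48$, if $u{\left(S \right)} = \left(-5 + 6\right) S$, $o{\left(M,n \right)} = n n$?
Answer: $272160$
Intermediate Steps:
$o{\left(M,n \right)} = n^{2}$
$u{\left(S \right)} = S$ ($u{\left(S \right)} = 1 S = S$)
$Y{\left(w \right)} = -6 + w$ ($Y{\left(w \right)} = w - 6 = -6 + w$)
$m{\left(R \right)} = - 8 R$
$h = -7$ ($h = \left(- 8 \cdot 0^{2} + \left(-6 + 4\right)\right) - 5 = \left(\left(-8\right) 0 - 2\right) - 5 = \left(0 - 2\right) - 5 = -2 - 5 = -7$)
$10 h \left(-81\right) 48 = 10 \left(-7\right) \left(-81\right) 48 = \left(-70\right) \left(-81\right) 48 = 5670 \cdot 48 = 272160$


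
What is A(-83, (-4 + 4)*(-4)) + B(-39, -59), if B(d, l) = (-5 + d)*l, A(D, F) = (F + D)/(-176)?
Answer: 456979/176 ≈ 2596.5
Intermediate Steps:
A(D, F) = -D/176 - F/176 (A(D, F) = (D + F)*(-1/176) = -D/176 - F/176)
B(d, l) = l*(-5 + d)
A(-83, (-4 + 4)*(-4)) + B(-39, -59) = (-1/176*(-83) - (-4 + 4)*(-4)/176) - 59*(-5 - 39) = (83/176 - 0*(-4)) - 59*(-44) = (83/176 - 1/176*0) + 2596 = (83/176 + 0) + 2596 = 83/176 + 2596 = 456979/176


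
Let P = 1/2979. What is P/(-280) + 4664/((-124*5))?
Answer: -38903363/5171544 ≈ -7.5226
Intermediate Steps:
P = 1/2979 ≈ 0.00033568
P/(-280) + 4664/((-124*5)) = (1/2979)/(-280) + 4664/((-124*5)) = (1/2979)*(-1/280) + 4664/(-620) = -1/834120 + 4664*(-1/620) = -1/834120 - 1166/155 = -38903363/5171544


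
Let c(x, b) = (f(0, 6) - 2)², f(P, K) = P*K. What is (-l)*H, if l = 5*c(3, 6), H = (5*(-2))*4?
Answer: 800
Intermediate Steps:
f(P, K) = K*P
H = -40 (H = -10*4 = -40)
c(x, b) = 4 (c(x, b) = (6*0 - 2)² = (0 - 2)² = (-2)² = 4)
l = 20 (l = 5*4 = 20)
(-l)*H = -1*20*(-40) = -20*(-40) = 800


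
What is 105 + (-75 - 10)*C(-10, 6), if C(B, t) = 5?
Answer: -320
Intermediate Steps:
105 + (-75 - 10)*C(-10, 6) = 105 + (-75 - 10)*5 = 105 - 85*5 = 105 - 425 = -320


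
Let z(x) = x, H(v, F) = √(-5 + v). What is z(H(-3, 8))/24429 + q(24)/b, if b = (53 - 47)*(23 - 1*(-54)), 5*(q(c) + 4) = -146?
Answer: -83/1155 + 2*I*√2/24429 ≈ -0.071862 + 0.00011578*I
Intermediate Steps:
q(c) = -166/5 (q(c) = -4 + (⅕)*(-146) = -4 - 146/5 = -166/5)
b = 462 (b = 6*(23 + 54) = 6*77 = 462)
z(H(-3, 8))/24429 + q(24)/b = √(-5 - 3)/24429 - 166/5/462 = √(-8)*(1/24429) - 166/5*1/462 = (2*I*√2)*(1/24429) - 83/1155 = 2*I*√2/24429 - 83/1155 = -83/1155 + 2*I*√2/24429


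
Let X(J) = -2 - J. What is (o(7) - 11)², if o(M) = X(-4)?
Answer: 81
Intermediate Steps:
o(M) = 2 (o(M) = -2 - 1*(-4) = -2 + 4 = 2)
(o(7) - 11)² = (2 - 11)² = (-9)² = 81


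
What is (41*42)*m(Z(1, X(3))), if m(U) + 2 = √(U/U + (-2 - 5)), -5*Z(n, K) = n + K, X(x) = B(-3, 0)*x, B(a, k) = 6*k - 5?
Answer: -3444 + 1722*I*√6 ≈ -3444.0 + 4218.0*I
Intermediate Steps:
B(a, k) = -5 + 6*k
X(x) = -5*x (X(x) = (-5 + 6*0)*x = (-5 + 0)*x = -5*x)
Z(n, K) = -K/5 - n/5 (Z(n, K) = -(n + K)/5 = -(K + n)/5 = -K/5 - n/5)
m(U) = -2 + I*√6 (m(U) = -2 + √(U/U + (-2 - 5)) = -2 + √(1 - 7) = -2 + √(-6) = -2 + I*√6)
(41*42)*m(Z(1, X(3))) = (41*42)*(-2 + I*√6) = 1722*(-2 + I*√6) = -3444 + 1722*I*√6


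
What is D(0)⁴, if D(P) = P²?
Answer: 0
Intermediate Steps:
D(0)⁴ = (0²)⁴ = 0⁴ = 0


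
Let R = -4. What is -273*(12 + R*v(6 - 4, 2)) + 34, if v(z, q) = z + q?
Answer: 1126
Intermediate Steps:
v(z, q) = q + z
-273*(12 + R*v(6 - 4, 2)) + 34 = -273*(12 - 4*(2 + (6 - 4))) + 34 = -273*(12 - 4*(2 + 2)) + 34 = -273*(12 - 4*4) + 34 = -273*(12 - 16) + 34 = -273*(-4) + 34 = 1092 + 34 = 1126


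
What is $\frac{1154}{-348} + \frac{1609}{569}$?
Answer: $- \frac{48347}{99006} \approx -0.48832$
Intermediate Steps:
$\frac{1154}{-348} + \frac{1609}{569} = 1154 \left(- \frac{1}{348}\right) + 1609 \cdot \frac{1}{569} = - \frac{577}{174} + \frac{1609}{569} = - \frac{48347}{99006}$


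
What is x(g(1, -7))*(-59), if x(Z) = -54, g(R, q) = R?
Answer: 3186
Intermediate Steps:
x(g(1, -7))*(-59) = -54*(-59) = 3186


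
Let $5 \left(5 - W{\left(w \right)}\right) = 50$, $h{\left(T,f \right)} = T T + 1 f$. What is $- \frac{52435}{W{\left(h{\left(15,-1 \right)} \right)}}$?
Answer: $10487$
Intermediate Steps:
$h{\left(T,f \right)} = f + T^{2}$ ($h{\left(T,f \right)} = T^{2} + f = f + T^{2}$)
$W{\left(w \right)} = -5$ ($W{\left(w \right)} = 5 - 10 = -5$)
$- \frac{52435}{W{\left(h{\left(15,-1 \right)} \right)}} = - \frac{52435}{-5} = \left(-52435\right) \left(- \frac{1}{5}\right) = 10487$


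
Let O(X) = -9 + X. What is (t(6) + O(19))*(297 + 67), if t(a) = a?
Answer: 5824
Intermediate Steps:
(t(6) + O(19))*(297 + 67) = (6 + (-9 + 19))*(297 + 67) = (6 + 10)*364 = 16*364 = 5824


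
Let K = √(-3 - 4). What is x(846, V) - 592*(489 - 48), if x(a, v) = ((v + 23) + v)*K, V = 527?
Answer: -261072 + 1077*I*√7 ≈ -2.6107e+5 + 2849.5*I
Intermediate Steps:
K = I*√7 (K = √(-7) = I*√7 ≈ 2.6458*I)
x(a, v) = I*√7*(23 + 2*v) (x(a, v) = ((v + 23) + v)*(I*√7) = ((23 + v) + v)*(I*√7) = (23 + 2*v)*(I*√7) = I*√7*(23 + 2*v))
x(846, V) - 592*(489 - 48) = I*√7*(23 + 2*527) - 592*(489 - 48) = I*√7*(23 + 1054) - 592*441 = I*√7*1077 - 261072 = 1077*I*√7 - 261072 = -261072 + 1077*I*√7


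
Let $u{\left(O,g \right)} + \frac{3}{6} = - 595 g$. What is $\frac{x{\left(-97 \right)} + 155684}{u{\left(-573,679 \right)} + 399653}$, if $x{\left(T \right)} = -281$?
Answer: $- \frac{310806}{8705} \approx -35.704$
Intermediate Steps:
$u{\left(O,g \right)} = - \frac{1}{2} - 595 g$
$\frac{x{\left(-97 \right)} + 155684}{u{\left(-573,679 \right)} + 399653} = \frac{-281 + 155684}{\left(- \frac{1}{2} - 404005\right) + 399653} = \frac{155403}{\left(- \frac{1}{2} - 404005\right) + 399653} = \frac{155403}{- \frac{808011}{2} + 399653} = \frac{155403}{- \frac{8705}{2}} = 155403 \left(- \frac{2}{8705}\right) = - \frac{310806}{8705}$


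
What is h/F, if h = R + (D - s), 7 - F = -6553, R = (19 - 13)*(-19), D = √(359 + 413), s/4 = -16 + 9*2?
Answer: -61/3280 + √193/3280 ≈ -0.014362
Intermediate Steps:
s = 8 (s = 4*(-16 + 9*2) = 4*(-16 + 18) = 4*2 = 8)
D = 2*√193 (D = √772 = 2*√193 ≈ 27.785)
R = -114 (R = 6*(-19) = -114)
F = 6560 (F = 7 - 1*(-6553) = 7 + 6553 = 6560)
h = -122 + 2*√193 (h = -114 + (2*√193 - 1*8) = -114 + (2*√193 - 8) = -114 + (-8 + 2*√193) = -122 + 2*√193 ≈ -94.215)
h/F = (-122 + 2*√193)/6560 = (-122 + 2*√193)*(1/6560) = -61/3280 + √193/3280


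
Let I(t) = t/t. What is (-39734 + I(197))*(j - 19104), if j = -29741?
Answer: 1940758385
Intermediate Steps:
I(t) = 1
(-39734 + I(197))*(j - 19104) = (-39734 + 1)*(-29741 - 19104) = -39733*(-48845) = 1940758385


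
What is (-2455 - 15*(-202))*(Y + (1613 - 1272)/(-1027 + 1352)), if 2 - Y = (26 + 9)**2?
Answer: -9134082/13 ≈ -7.0262e+5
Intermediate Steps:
Y = -1223 (Y = 2 - (26 + 9)**2 = 2 - 1*35**2 = 2 - 1*1225 = 2 - 1225 = -1223)
(-2455 - 15*(-202))*(Y + (1613 - 1272)/(-1027 + 1352)) = (-2455 - 15*(-202))*(-1223 + (1613 - 1272)/(-1027 + 1352)) = (-2455 + 3030)*(-1223 + 341/325) = 575*(-1223 + 341*(1/325)) = 575*(-1223 + 341/325) = 575*(-397134/325) = -9134082/13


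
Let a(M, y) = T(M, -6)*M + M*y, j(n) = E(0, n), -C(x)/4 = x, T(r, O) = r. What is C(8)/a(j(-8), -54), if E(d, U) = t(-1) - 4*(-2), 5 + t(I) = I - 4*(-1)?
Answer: 1/9 ≈ 0.11111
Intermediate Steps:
t(I) = -1 + I (t(I) = -5 + (I - 4*(-1)) = -5 + (I + 4) = -5 + (4 + I) = -1 + I)
C(x) = -4*x
E(d, U) = 6 (E(d, U) = (-1 - 1) - 4*(-2) = -2 + 8 = 6)
j(n) = 6
a(M, y) = M**2 + M*y (a(M, y) = M*M + M*y = M**2 + M*y)
C(8)/a(j(-8), -54) = (-4*8)/((6*(6 - 54))) = -32/(6*(-48)) = -32/(-288) = -32*(-1/288) = 1/9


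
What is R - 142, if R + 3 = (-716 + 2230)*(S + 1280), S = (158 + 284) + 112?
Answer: 2776531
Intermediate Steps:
S = 554 (S = 442 + 112 = 554)
R = 2776673 (R = -3 + (-716 + 2230)*(554 + 1280) = -3 + 1514*1834 = -3 + 2776676 = 2776673)
R - 142 = 2776673 - 142 = 2776531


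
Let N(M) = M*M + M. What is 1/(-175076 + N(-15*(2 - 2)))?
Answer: -1/175076 ≈ -5.7118e-6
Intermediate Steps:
N(M) = M + M² (N(M) = M² + M = M + M²)
1/(-175076 + N(-15*(2 - 2))) = 1/(-175076 + (-15*(2 - 2))*(1 - 15*(2 - 2))) = 1/(-175076 + (-15*0)*(1 - 15*0)) = 1/(-175076 + 0*(1 + 0)) = 1/(-175076 + 0*1) = 1/(-175076 + 0) = 1/(-175076) = -1/175076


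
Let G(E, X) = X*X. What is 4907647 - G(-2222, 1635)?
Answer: 2234422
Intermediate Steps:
G(E, X) = X²
4907647 - G(-2222, 1635) = 4907647 - 1*1635² = 4907647 - 1*2673225 = 4907647 - 2673225 = 2234422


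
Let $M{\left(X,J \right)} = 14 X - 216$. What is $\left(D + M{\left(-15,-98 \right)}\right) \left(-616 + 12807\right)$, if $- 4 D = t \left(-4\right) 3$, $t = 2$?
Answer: $-5120220$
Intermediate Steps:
$D = 6$ ($D = - \frac{2 \left(-4\right) 3}{4} = - \frac{\left(-8\right) 3}{4} = \left(- \frac{1}{4}\right) \left(-24\right) = 6$)
$M{\left(X,J \right)} = -216 + 14 X$
$\left(D + M{\left(-15,-98 \right)}\right) \left(-616 + 12807\right) = \left(6 + \left(-216 + 14 \left(-15\right)\right)\right) \left(-616 + 12807\right) = \left(6 - 426\right) 12191 = \left(-420\right) 12191 = -5120220$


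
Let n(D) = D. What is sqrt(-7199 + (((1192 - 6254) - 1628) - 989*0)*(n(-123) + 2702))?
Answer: I*sqrt(17260709) ≈ 4154.6*I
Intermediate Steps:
sqrt(-7199 + (((1192 - 6254) - 1628) - 989*0)*(n(-123) + 2702)) = sqrt(-7199 + (((1192 - 6254) - 1628) - 989*0)*(-123 + 2702)) = sqrt(-7199 + ((-5062 - 1628) + 0)*2579) = sqrt(-7199 + (-6690 + 0)*2579) = sqrt(-7199 - 6690*2579) = sqrt(-7199 - 17253510) = sqrt(-17260709) = I*sqrt(17260709)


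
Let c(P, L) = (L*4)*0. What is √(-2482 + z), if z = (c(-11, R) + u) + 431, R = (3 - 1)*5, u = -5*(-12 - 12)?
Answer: I*√1931 ≈ 43.943*I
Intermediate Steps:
u = 120 (u = -5*(-24) = 120)
R = 10 (R = 2*5 = 10)
c(P, L) = 0 (c(P, L) = (4*L)*0 = 0)
z = 551 (z = (0 + 120) + 431 = 120 + 431 = 551)
√(-2482 + z) = √(-2482 + 551) = √(-1931) = I*√1931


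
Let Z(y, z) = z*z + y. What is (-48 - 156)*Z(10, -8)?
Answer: -15096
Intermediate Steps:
Z(y, z) = y + z² (Z(y, z) = z² + y = y + z²)
(-48 - 156)*Z(10, -8) = (-48 - 156)*(10 + (-8)²) = -204*(10 + 64) = -204*74 = -15096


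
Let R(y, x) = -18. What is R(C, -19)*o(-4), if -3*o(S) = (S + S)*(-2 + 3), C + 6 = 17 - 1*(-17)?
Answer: -48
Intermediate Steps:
C = 28 (C = -6 + (17 - 1*(-17)) = -6 + (17 + 17) = -6 + 34 = 28)
o(S) = -2*S/3 (o(S) = -(S + S)*(-2 + 3)/3 = -2*S/3)
R(C, -19)*o(-4) = -(-12)*(-4) = -18*8/3 = -48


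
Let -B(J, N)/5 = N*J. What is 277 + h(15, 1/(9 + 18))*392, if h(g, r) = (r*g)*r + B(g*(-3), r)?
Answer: 863071/243 ≈ 3551.7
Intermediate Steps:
B(J, N) = -5*J*N (B(J, N) = -5*N*J = -5*J*N)
h(g, r) = g*r**2 + 15*g*r (h(g, r) = (r*g)*r - 5*g*(-3)*r = (g*r)*r - 5*(-3*g)*r = g*r**2 + 15*g*r)
277 + h(15, 1/(9 + 18))*392 = 277 + (15*(15 + 1/(9 + 18))/(9 + 18))*392 = 277 + (15*(15 + 1/27)/27)*392 = 277 + (15*(1/27)*(15 + 1/27))*392 = 277 + (15*(1/27)*(406/27))*392 = 277 + (2030/243)*392 = 277 + 795760/243 = 863071/243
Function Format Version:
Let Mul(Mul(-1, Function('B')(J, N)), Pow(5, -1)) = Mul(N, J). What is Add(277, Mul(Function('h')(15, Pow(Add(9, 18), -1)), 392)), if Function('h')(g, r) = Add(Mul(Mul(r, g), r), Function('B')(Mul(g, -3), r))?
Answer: Rational(863071, 243) ≈ 3551.7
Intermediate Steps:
Function('B')(J, N) = Mul(-5, J, N) (Function('B')(J, N) = Mul(-5, Mul(N, J)) = Mul(-5, Mul(J, N)) = Mul(-5, J, N))
Function('h')(g, r) = Add(Mul(g, Pow(r, 2)), Mul(15, g, r)) (Function('h')(g, r) = Add(Mul(Mul(r, g), r), Mul(-5, Mul(g, -3), r)) = Add(Mul(Mul(g, r), r), Mul(-5, Mul(-3, g), r)) = Add(Mul(g, Pow(r, 2)), Mul(15, g, r)))
Add(277, Mul(Function('h')(15, Pow(Add(9, 18), -1)), 392)) = Add(277, Mul(Mul(15, Pow(Add(9, 18), -1), Add(15, Pow(Add(9, 18), -1))), 392)) = Add(277, Mul(Mul(15, Pow(27, -1), Add(15, Pow(27, -1))), 392)) = Add(277, Mul(Mul(15, Rational(1, 27), Add(15, Rational(1, 27))), 392)) = Add(277, Mul(Mul(15, Rational(1, 27), Rational(406, 27)), 392)) = Add(277, Mul(Rational(2030, 243), 392)) = Add(277, Rational(795760, 243)) = Rational(863071, 243)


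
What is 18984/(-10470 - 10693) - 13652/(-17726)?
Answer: -23796554/187567669 ≈ -0.12687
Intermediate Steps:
18984/(-10470 - 10693) - 13652/(-17726) = 18984/(-21163) - 13652*(-1/17726) = 18984*(-1/21163) + 6826/8863 = -18984/21163 + 6826/8863 = -23796554/187567669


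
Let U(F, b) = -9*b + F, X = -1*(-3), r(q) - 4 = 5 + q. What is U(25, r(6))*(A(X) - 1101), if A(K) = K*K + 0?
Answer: 120120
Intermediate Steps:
r(q) = 9 + q (r(q) = 4 + (5 + q) = 9 + q)
X = 3
U(F, b) = F - 9*b
A(K) = K² (A(K) = K² + 0 = K²)
U(25, r(6))*(A(X) - 1101) = (25 - 9*(9 + 6))*(3² - 1101) = (25 - 9*15)*(9 - 1101) = (25 - 135)*(-1092) = -110*(-1092) = 120120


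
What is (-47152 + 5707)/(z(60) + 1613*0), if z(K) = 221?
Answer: -41445/221 ≈ -187.53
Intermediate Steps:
(-47152 + 5707)/(z(60) + 1613*0) = (-47152 + 5707)/(221 + 1613*0) = -41445/(221 + 0) = -41445/221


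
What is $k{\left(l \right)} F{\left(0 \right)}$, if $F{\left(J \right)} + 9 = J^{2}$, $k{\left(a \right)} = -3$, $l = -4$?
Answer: $27$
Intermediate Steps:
$F{\left(J \right)} = -9 + J^{2}$
$k{\left(l \right)} F{\left(0 \right)} = - 3 \left(-9 + 0^{2}\right) = - 3 \left(-9 + 0\right) = \left(-3\right) \left(-9\right) = 27$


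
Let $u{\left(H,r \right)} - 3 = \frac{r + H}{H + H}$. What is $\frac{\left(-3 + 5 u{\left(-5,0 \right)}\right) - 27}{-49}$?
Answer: $\frac{25}{98} \approx 0.2551$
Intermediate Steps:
$u{\left(H,r \right)} = 3 + \frac{H + r}{2 H}$ ($u{\left(H,r \right)} = 3 + \frac{r + H}{H + H} = 3 + \frac{H + r}{2 H}$)
$\frac{\left(-3 + 5 u{\left(-5,0 \right)}\right) - 27}{-49} = \frac{\left(-3 + 5 \frac{0 + 7 \left(-5\right)}{2 \left(-5\right)}\right) - 27}{-49} = - \frac{\left(-3 + 5 \cdot \frac{1}{2} \left(- \frac{1}{5}\right) \left(0 - 35\right)\right) - 27}{49} = - \frac{\left(-3 + 5 \cdot \frac{1}{2} \left(- \frac{1}{5}\right) \left(-35\right)\right) - 27}{49} = - \frac{\left(-3 + 5 \cdot \frac{7}{2}\right) - 27}{49} = - \frac{\left(-3 + \frac{35}{2}\right) - 27}{49} = - \frac{\frac{29}{2} - 27}{49} = \left(- \frac{1}{49}\right) \left(- \frac{25}{2}\right) = \frac{25}{98}$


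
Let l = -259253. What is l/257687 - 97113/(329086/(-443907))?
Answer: 11108579769171559/84801184082 ≈ 1.3100e+5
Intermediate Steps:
l/257687 - 97113/(329086/(-443907)) = -259253/257687 - 97113/(329086/(-443907)) = -259253*1/257687 - 97113/(329086*(-1/443907)) = -259253/257687 - 97113/(-329086/443907) = -259253/257687 - 97113*(-443907/329086) = -259253/257687 + 43109140491/329086 = 11108579769171559/84801184082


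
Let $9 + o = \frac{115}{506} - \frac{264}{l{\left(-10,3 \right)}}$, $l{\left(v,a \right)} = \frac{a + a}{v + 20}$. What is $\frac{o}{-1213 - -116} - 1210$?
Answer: $- \frac{26611}{22} \approx -1209.6$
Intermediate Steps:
$l{\left(v,a \right)} = \frac{2 a}{20 + v}$
$o = - \frac{9873}{22}$ ($o = -9 + \left(\frac{115}{506} - \frac{264}{2 \cdot 3 \frac{1}{20 - 10}}\right) = -9 + \left(115 \cdot \frac{1}{506} - \frac{264}{2 \cdot 3 \cdot \frac{1}{10}}\right) = -9 + \left(\frac{5}{22} - \frac{264}{2 \cdot 3 \cdot \frac{1}{10}}\right) = -9 + \left(\frac{5}{22} - \frac{264}{\frac{3}{5}}\right) = -9 + \left(\frac{5}{22} - 440\right) = -9 - \frac{9675}{22} = - \frac{9873}{22} \approx -448.77$)
$\frac{o}{-1213 - -116} - 1210 = - \frac{9873}{22 \left(-1213 - -116\right)} - 1210 = - \frac{9873}{22 \left(-1213 + \left(-4 + 120\right)\right)} - 1210 = - \frac{9873}{22 \left(-1213 + 116\right)} - 1210 = - \frac{9873}{22 \left(-1097\right)} - 1210 = \left(- \frac{9873}{22}\right) \left(- \frac{1}{1097}\right) - 1210 = \frac{9}{22} - 1210 = - \frac{26611}{22}$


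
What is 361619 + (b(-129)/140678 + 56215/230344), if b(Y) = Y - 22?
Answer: 5859015226227217/16202166616 ≈ 3.6162e+5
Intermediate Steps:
b(Y) = -22 + Y
361619 + (b(-129)/140678 + 56215/230344) = 361619 + ((-22 - 129)/140678 + 56215/230344) = 361619 + (-151*1/140678 + 56215*(1/230344)) = 361619 + (-151/140678 + 56215/230344) = 361619 + 3936715913/16202166616 = 5859015226227217/16202166616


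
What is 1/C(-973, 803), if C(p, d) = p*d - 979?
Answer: -1/782298 ≈ -1.2783e-6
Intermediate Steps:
C(p, d) = -979 + d*p (C(p, d) = d*p - 979 = -979 + d*p)
1/C(-973, 803) = 1/(-979 + 803*(-973)) = 1/(-979 - 781319) = 1/(-782298) = -1/782298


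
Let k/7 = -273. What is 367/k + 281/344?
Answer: 410743/657384 ≈ 0.62481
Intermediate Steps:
k = -1911 (k = 7*(-273) = -1911)
367/k + 281/344 = 367/(-1911) + 281/344 = 367*(-1/1911) + 281*(1/344) = -367/1911 + 281/344 = 410743/657384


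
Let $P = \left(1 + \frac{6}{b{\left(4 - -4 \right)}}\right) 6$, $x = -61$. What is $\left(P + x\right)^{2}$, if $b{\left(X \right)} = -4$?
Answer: $4096$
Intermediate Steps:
$P = -3$ ($P = \left(1 + \frac{6}{-4}\right) 6 = \left(1 + 6 \left(- \frac{1}{4}\right)\right) 6 = \left(1 - \frac{3}{2}\right) 6 = \left(- \frac{1}{2}\right) 6 = -3$)
$\left(P + x\right)^{2} = \left(-3 - 61\right)^{2} = \left(-64\right)^{2} = 4096$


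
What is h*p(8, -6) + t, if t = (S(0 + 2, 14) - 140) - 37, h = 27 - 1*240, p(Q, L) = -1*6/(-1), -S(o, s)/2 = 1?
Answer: -1457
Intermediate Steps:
S(o, s) = -2 (S(o, s) = -2*1 = -2)
p(Q, L) = 6 (p(Q, L) = -6*(-1) = 6)
h = -213 (h = 27 - 240 = -213)
t = -179 (t = (-2 - 140) - 37 = -142 - 37 = -179)
h*p(8, -6) + t = -213*6 - 179 = -1278 - 179 = -1457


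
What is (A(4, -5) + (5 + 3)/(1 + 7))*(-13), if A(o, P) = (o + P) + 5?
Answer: -65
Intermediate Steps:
A(o, P) = 5 + P + o (A(o, P) = (P + o) + 5 = 5 + P + o)
(A(4, -5) + (5 + 3)/(1 + 7))*(-13) = ((5 - 5 + 4) + (5 + 3)/(1 + 7))*(-13) = (4 + 8/8)*(-13) = (4 + 8*(1/8))*(-13) = (4 + 1)*(-13) = 5*(-13) = -65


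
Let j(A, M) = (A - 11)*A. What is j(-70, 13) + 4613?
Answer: 10283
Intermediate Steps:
j(A, M) = A*(-11 + A) (j(A, M) = (-11 + A)*A = A*(-11 + A))
j(-70, 13) + 4613 = -70*(-11 - 70) + 4613 = -70*(-81) + 4613 = 5670 + 4613 = 10283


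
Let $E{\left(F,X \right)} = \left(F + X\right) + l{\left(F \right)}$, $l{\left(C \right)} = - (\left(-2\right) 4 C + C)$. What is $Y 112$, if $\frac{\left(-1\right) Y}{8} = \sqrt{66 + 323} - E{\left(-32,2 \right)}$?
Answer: $-227584 - 896 \sqrt{389} \approx -2.4526 \cdot 10^{5}$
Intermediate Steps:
$l{\left(C \right)} = 7 C$ ($l{\left(C \right)} = - (- 8 C + C) = - \left(-7\right) C = 7 C$)
$E{\left(F,X \right)} = X + 8 F$ ($E{\left(F,X \right)} = \left(F + X\right) + 7 F = X + 8 F$)
$Y = -2032 - 8 \sqrt{389}$ ($Y = - 8 \left(\sqrt{66 + 323} - \left(2 + 8 \left(-32\right)\right)\right) = - 8 \left(\sqrt{389} - \left(2 - 256\right)\right) = - 8 \left(\sqrt{389} - -254\right) = - 8 \left(\sqrt{389} + 254\right) = - 8 \left(254 + \sqrt{389}\right) = -2032 - 8 \sqrt{389} \approx -2189.8$)
$Y 112 = \left(-2032 - 8 \sqrt{389}\right) 112 = -227584 - 896 \sqrt{389}$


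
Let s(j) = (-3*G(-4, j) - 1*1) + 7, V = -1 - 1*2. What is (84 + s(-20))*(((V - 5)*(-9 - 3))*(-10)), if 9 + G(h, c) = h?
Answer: -123840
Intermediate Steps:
G(h, c) = -9 + h
V = -3 (V = -1 - 2 = -3)
s(j) = 45 (s(j) = (-3*(-9 - 4) - 1*1) + 7 = (-3*(-13) - 1) + 7 = (39 - 1) + 7 = 38 + 7 = 45)
(84 + s(-20))*(((V - 5)*(-9 - 3))*(-10)) = (84 + 45)*(((-3 - 5)*(-9 - 3))*(-10)) = 129*(-8*(-12)*(-10)) = 129*(96*(-10)) = 129*(-960) = -123840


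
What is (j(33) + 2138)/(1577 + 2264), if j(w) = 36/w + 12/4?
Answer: 23563/42251 ≈ 0.55769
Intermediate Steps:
j(w) = 3 + 36/w (j(w) = 36/w + 12*(¼) = 36/w + 3 = 3 + 36/w)
(j(33) + 2138)/(1577 + 2264) = ((3 + 36/33) + 2138)/(1577 + 2264) = ((3 + 36*(1/33)) + 2138)/3841 = ((3 + 12/11) + 2138)*(1/3841) = (45/11 + 2138)*(1/3841) = (23563/11)*(1/3841) = 23563/42251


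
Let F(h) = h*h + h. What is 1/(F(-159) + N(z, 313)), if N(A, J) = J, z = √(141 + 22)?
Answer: 1/25435 ≈ 3.9316e-5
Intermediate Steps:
z = √163 ≈ 12.767
F(h) = h + h² (F(h) = h² + h = h + h²)
1/(F(-159) + N(z, 313)) = 1/(-159*(1 - 159) + 313) = 1/(-159*(-158) + 313) = 1/(25122 + 313) = 1/25435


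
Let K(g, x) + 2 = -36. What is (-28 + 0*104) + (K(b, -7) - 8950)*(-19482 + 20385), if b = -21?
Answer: -8116192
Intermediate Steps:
K(g, x) = -38 (K(g, x) = -2 - 36 = -38)
(-28 + 0*104) + (K(b, -7) - 8950)*(-19482 + 20385) = (-28 + 0*104) + (-38 - 8950)*(-19482 + 20385) = (-28 + 0) - 8988*903 = -28 - 8116164 = -8116192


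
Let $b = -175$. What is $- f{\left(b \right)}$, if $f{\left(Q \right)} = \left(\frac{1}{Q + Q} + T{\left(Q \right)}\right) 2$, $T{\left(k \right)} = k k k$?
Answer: $\frac{1875781251}{175} \approx 1.0719 \cdot 10^{7}$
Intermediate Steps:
$T{\left(k \right)} = k^{3}$ ($T{\left(k \right)} = k^{2} k = k^{3}$)
$f{\left(Q \right)} = \frac{1}{Q} + 2 Q^{3}$ ($f{\left(Q \right)} = \left(\frac{1}{Q + Q} + Q^{3}\right) 2 = \left(\frac{1}{2 Q} + Q^{3}\right) 2 = \left(Q^{3} + \frac{1}{2 Q}\right) 2 = \frac{1}{Q} + 2 Q^{3}$)
$- f{\left(b \right)} = - \frac{1 + 2 \left(-175\right)^{4}}{-175} = - \frac{\left(-1\right) \left(1 + 2 \cdot 937890625\right)}{175} = - \frac{\left(-1\right) \left(1 + 1875781250\right)}{175} = - \frac{\left(-1\right) 1875781251}{175} = \left(-1\right) \left(- \frac{1875781251}{175}\right) = \frac{1875781251}{175}$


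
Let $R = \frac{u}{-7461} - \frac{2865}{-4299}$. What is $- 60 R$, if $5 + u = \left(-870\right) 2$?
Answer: $- \frac{192516800}{3563871} \approx -54.019$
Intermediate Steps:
$u = -1745$ ($u = -5 - 1740 = -1745$)
$R = \frac{9625840}{10691613}$ ($R = - \frac{1745}{-7461} - \frac{2865}{-4299} = \left(-1745\right) \left(- \frac{1}{7461}\right) - - \frac{955}{1433} = \frac{1745}{7461} + \frac{955}{1433} = \frac{9625840}{10691613} \approx 0.90032$)
$- 60 R = \left(-60\right) \frac{9625840}{10691613} = - \frac{192516800}{3563871}$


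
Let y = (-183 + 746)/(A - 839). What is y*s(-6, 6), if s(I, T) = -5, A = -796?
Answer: 563/327 ≈ 1.7217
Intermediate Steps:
y = -563/1635 (y = (-183 + 746)/(-796 - 839) = 563/(-1635) = 563*(-1/1635) = -563/1635 ≈ -0.34434)
y*s(-6, 6) = -563/1635*(-5) = 563/327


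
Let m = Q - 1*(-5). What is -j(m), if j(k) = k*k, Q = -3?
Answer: -4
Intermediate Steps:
m = 2 (m = -3 - 1*(-5) = -3 + 5 = 2)
j(k) = k²
-j(m) = -1*2² = -1*4 = -4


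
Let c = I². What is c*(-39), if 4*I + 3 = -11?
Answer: -1911/4 ≈ -477.75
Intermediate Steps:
I = -7/2 (I = -¾ + (¼)*(-11) = -¾ - 11/4 = -7/2 ≈ -3.5000)
c = 49/4 (c = (-7/2)² = 49/4 ≈ 12.250)
c*(-39) = (49/4)*(-39) = -1911/4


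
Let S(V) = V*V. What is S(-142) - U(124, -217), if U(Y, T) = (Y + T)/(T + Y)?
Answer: 20163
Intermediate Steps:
U(Y, T) = 1 (U(Y, T) = (T + Y)/(T + Y) = 1)
S(V) = V²
S(-142) - U(124, -217) = (-142)² - 1*1 = 20164 - 1 = 20163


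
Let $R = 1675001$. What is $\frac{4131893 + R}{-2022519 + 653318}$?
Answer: $- \frac{5806894}{1369201} \approx -4.2411$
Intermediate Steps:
$\frac{4131893 + R}{-2022519 + 653318} = \frac{4131893 + 1675001}{-2022519 + 653318} = \frac{5806894}{-1369201} = 5806894 \left(- \frac{1}{1369201}\right) = - \frac{5806894}{1369201}$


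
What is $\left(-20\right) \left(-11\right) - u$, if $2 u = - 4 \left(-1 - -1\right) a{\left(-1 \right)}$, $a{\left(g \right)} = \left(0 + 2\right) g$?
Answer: $220$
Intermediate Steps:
$a{\left(g \right)} = 2 g$
$u = 0$ ($u = \frac{- 4 \left(-1 - -1\right) 2 \left(-1\right)}{2} = \frac{- 4 \left(-1 + 1\right) \left(-2\right)}{2} = \frac{\left(-4\right) 0 \left(-2\right)}{2} = \frac{0 \left(-2\right)}{2} = \frac{1}{2} \cdot 0 = 0$)
$\left(-20\right) \left(-11\right) - u = \left(-20\right) \left(-11\right) - 0 = 220 + 0 = 220$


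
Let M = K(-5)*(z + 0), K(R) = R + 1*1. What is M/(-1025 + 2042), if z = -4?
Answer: 16/1017 ≈ 0.015733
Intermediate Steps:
K(R) = 1 + R (K(R) = R + 1 = 1 + R)
M = 16 (M = (1 - 5)*(-4 + 0) = -4*(-4) = 16)
M/(-1025 + 2042) = 16/(-1025 + 2042) = 16/1017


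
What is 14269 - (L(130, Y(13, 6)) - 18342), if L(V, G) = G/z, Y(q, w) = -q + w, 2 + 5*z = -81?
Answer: 2706678/83 ≈ 32611.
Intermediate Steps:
z = -83/5 (z = -⅖ + (⅕)*(-81) = -⅖ - 81/5 = -83/5 ≈ -16.600)
Y(q, w) = w - q
L(V, G) = -5*G/83 (L(V, G) = G/(-83/5) = G*(-5/83) = -5*G/83)
14269 - (L(130, Y(13, 6)) - 18342) = 14269 - (-5*(6 - 1*13)/83 - 18342) = 14269 - (-5*(6 - 13)/83 - 18342) = 14269 - (-5/83*(-7) - 18342) = 14269 - (35/83 - 18342) = 14269 - 1*(-1522351/83) = 14269 + 1522351/83 = 2706678/83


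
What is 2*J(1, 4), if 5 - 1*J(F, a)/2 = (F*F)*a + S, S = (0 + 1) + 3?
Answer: -12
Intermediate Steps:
S = 4 (S = 1 + 3 = 4)
J(F, a) = 2 - 2*a*F**2 (J(F, a) = 10 - 2*((F*F)*a + 4) = 10 - 2*(F**2*a + 4) = 10 - 2*(a*F**2 + 4) = 10 - 2*(4 + a*F**2) = 10 + (-8 - 2*a*F**2) = 2 - 2*a*F**2)
2*J(1, 4) = 2*(2 - 2*4*1**2) = 2*(2 - 2*4*1) = 2*(2 - 8) = 2*(-6) = -12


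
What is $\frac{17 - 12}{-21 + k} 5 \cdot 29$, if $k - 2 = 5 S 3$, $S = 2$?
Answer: $\frac{725}{11} \approx 65.909$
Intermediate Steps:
$k = 32$ ($k = 2 + 5 \cdot 2 \cdot 3 = 2 + 10 \cdot 3 = 2 + 30 = 32$)
$\frac{17 - 12}{-21 + k} 5 \cdot 29 = \frac{17 - 12}{-21 + 32} \cdot 5 \cdot 29 = \frac{5}{11} \cdot 5 \cdot 29 = \frac{25}{11} \cdot 29 = \frac{725}{11}$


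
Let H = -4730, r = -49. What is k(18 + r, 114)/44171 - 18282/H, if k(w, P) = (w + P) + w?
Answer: 36717281/9496765 ≈ 3.8663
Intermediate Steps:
k(w, P) = P + 2*w (k(w, P) = (P + w) + w = P + 2*w)
k(18 + r, 114)/44171 - 18282/H = (114 + 2*(18 - 49))/44171 - 18282/(-4730) = (114 + 2*(-31))*(1/44171) - 18282*(-1/4730) = (114 - 62)*(1/44171) + 831/215 = 52*(1/44171) + 831/215 = 52/44171 + 831/215 = 36717281/9496765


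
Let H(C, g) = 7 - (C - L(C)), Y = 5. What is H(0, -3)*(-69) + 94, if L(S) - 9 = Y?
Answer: -1355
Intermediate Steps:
L(S) = 14 (L(S) = 9 + 5 = 14)
H(C, g) = 21 - C (H(C, g) = 7 - (C - 1*14) = 7 - (C - 14) = 7 - (-14 + C) = 7 + (14 - C) = 21 - C)
H(0, -3)*(-69) + 94 = (21 - 1*0)*(-69) + 94 = (21 + 0)*(-69) + 94 = 21*(-69) + 94 = -1449 + 94 = -1355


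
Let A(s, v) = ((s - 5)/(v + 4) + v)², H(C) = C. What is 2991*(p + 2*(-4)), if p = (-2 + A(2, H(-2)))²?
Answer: 4645023/16 ≈ 2.9031e+5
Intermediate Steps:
A(s, v) = (v + (-5 + s)/(4 + v))² (A(s, v) = ((-5 + s)/(4 + v) + v)² = (v + (-5 + s)/(4 + v))²)
p = 1681/16 (p = (-2 + (-5 + 2 + (-2)² + 4*(-2))²/(4 - 2)²)² = (-2 + (-5 + 2 + 4 - 8)²/2²)² = (-2 + (¼)*(-7)²)² = (-2 + (¼)*49)² = (-2 + 49/4)² = (41/4)² = 1681/16 ≈ 105.06)
2991*(p + 2*(-4)) = 2991*(1681/16 + 2*(-4)) = 2991*(1681/16 - 8) = 2991*(1553/16) = 4645023/16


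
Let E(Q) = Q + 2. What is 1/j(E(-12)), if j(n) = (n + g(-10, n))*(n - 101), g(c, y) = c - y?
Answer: 1/1110 ≈ 0.00090090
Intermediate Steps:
E(Q) = 2 + Q
j(n) = 1010 - 10*n (j(n) = (n + (-10 - n))*(n - 101) = -10*(-101 + n) = 1010 - 10*n)
1/j(E(-12)) = 1/(1010 - 10*(2 - 12)) = 1/(1010 - 10*(-10)) = 1/(1010 + 100) = 1/1110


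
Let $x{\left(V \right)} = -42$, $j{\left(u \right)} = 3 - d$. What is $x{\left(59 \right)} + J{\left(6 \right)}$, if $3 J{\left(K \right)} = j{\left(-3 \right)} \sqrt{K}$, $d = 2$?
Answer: $-42 + \frac{\sqrt{6}}{3} \approx -41.183$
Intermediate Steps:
$j{\left(u \right)} = 1$ ($j{\left(u \right)} = 3 - 2 = 1$)
$J{\left(K \right)} = \frac{\sqrt{K}}{3}$ ($J{\left(K \right)} = \frac{1 \sqrt{K}}{3} = \frac{\sqrt{K}}{3}$)
$x{\left(59 \right)} + J{\left(6 \right)} = -42 + \frac{\sqrt{6}}{3}$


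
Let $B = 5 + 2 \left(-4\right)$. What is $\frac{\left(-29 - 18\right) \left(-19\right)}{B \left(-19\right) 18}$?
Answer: $\frac{47}{54} \approx 0.87037$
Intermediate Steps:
$B = -3$ ($B = 5 - 8 = -3$)
$\frac{\left(-29 - 18\right) \left(-19\right)}{B \left(-19\right) 18} = \frac{\left(-29 - 18\right) \left(-19\right)}{\left(-3\right) \left(-19\right) 18} = \frac{\left(-47\right) \left(-19\right)}{57 \cdot 18} = \frac{893}{1026} = 893 \cdot \frac{1}{1026} = \frac{47}{54}$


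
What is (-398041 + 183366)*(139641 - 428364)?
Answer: 61981610025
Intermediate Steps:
(-398041 + 183366)*(139641 - 428364) = -214675*(-288723) = 61981610025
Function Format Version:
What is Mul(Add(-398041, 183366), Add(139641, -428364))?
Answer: 61981610025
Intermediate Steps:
Mul(Add(-398041, 183366), Add(139641, -428364)) = Mul(-214675, -288723) = 61981610025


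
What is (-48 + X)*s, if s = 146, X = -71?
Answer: -17374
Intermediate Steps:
(-48 + X)*s = (-48 - 71)*146 = -119*146 = -17374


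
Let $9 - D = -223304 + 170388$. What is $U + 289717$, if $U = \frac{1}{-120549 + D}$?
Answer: $\frac{19591822407}{67624} \approx 2.8972 \cdot 10^{5}$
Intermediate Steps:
$D = 52925$ ($D = 9 - \left(-223304 + 170388\right) = 9 - -52916 = 9 + 52916 = 52925$)
$U = - \frac{1}{67624}$ ($U = \frac{1}{-120549 + 52925} = \frac{1}{-67624} = - \frac{1}{67624} \approx -1.4788 \cdot 10^{-5}$)
$U + 289717 = - \frac{1}{67624} + 289717 = \frac{19591822407}{67624}$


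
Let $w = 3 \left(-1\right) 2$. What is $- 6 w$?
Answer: $36$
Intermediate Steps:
$w = -6$ ($w = \left(-3\right) 2 = -6$)
$- 6 w = \left(-6\right) \left(-6\right) = 36$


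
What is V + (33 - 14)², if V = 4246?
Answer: 4607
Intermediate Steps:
V + (33 - 14)² = 4246 + (33 - 14)² = 4246 + 19² = 4246 + 361 = 4607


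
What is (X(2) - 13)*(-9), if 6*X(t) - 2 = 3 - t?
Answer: 225/2 ≈ 112.50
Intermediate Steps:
X(t) = 5/6 - t/6 (X(t) = 1/3 + (3 - t)/6 = 1/3 + (1/2 - t/6) = 5/6 - t/6)
(X(2) - 13)*(-9) = ((5/6 - 1/6*2) - 13)*(-9) = ((5/6 - 1/3) - 13)*(-9) = (1/2 - 13)*(-9) = -25/2*(-9) = 225/2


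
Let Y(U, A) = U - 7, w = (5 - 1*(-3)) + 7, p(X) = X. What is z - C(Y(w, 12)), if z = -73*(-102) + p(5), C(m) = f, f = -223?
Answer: 7674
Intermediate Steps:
w = 15 (w = (5 + 3) + 7 = 8 + 7 = 15)
Y(U, A) = -7 + U
C(m) = -223
z = 7451 (z = -73*(-102) + 5 = 7446 + 5 = 7451)
z - C(Y(w, 12)) = 7451 - 1*(-223) = 7451 + 223 = 7674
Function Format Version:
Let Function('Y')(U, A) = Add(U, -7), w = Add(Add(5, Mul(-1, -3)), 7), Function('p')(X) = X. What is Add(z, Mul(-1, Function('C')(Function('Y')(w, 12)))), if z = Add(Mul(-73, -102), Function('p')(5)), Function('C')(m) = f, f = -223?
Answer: 7674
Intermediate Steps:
w = 15 (w = Add(Add(5, 3), 7) = Add(8, 7) = 15)
Function('Y')(U, A) = Add(-7, U)
Function('C')(m) = -223
z = 7451 (z = Add(Mul(-73, -102), 5) = Add(7446, 5) = 7451)
Add(z, Mul(-1, Function('C')(Function('Y')(w, 12)))) = Add(7451, Mul(-1, -223)) = Add(7451, 223) = 7674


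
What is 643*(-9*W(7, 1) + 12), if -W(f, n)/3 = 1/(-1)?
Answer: -9645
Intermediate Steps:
W(f, n) = 3 (W(f, n) = -3/(-1) = -3*(-1) = 3)
643*(-9*W(7, 1) + 12) = 643*(-9*3 + 12) = 643*(-27 + 12) = 643*(-15) = -9645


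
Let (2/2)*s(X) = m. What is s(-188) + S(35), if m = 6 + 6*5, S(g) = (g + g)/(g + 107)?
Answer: 2591/71 ≈ 36.493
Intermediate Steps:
S(g) = 2*g/(107 + g) (S(g) = (2*g)/(107 + g) = 2*g/(107 + g))
m = 36 (m = 6 + 30 = 36)
s(X) = 36
s(-188) + S(35) = 36 + 2*35/(107 + 35) = 36 + 2*35/142 = 36 + 2*35*(1/142) = 36 + 35/71 = 2591/71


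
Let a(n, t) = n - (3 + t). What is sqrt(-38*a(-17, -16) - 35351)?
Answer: 3*I*sqrt(3911) ≈ 187.61*I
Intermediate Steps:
a(n, t) = -3 + n - t (a(n, t) = n + (-3 - t) = -3 + n - t)
sqrt(-38*a(-17, -16) - 35351) = sqrt(-38*(-3 - 17 - 1*(-16)) - 35351) = sqrt(-38*(-3 - 17 + 16) - 35351) = sqrt(-38*(-4) - 35351) = sqrt(152 - 35351) = sqrt(-35199) = 3*I*sqrt(3911)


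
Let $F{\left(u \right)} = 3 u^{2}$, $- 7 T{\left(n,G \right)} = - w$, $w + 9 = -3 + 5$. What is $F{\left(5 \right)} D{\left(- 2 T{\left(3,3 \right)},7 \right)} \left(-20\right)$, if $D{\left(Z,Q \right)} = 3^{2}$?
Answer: $-13500$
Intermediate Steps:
$w = -7$ ($w = -9 + \left(-3 + 5\right) = -9 + 2 = -7$)
$T{\left(n,G \right)} = -1$ ($T{\left(n,G \right)} = - \frac{\left(-1\right) \left(-7\right)}{7} = \left(- \frac{1}{7}\right) 7 = -1$)
$D{\left(Z,Q \right)} = 9$
$F{\left(5 \right)} D{\left(- 2 T{\left(3,3 \right)},7 \right)} \left(-20\right) = 3 \cdot 5^{2} \cdot 9 \left(-20\right) = 3 \cdot 25 \cdot 9 \left(-20\right) = 75 \cdot 9 \left(-20\right) = 675 \left(-20\right) = -13500$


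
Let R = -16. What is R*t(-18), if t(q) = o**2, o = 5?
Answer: -400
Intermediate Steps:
t(q) = 25 (t(q) = 5**2 = 25)
R*t(-18) = -16*25 = -400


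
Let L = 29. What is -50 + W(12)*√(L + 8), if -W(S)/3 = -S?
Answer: -50 + 36*√37 ≈ 168.98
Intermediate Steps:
W(S) = 3*S (W(S) = -(-3)*S = 3*S)
-50 + W(12)*√(L + 8) = -50 + (3*12)*√(29 + 8) = -50 + 36*√37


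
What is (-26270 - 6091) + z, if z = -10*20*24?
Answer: -37161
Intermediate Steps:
z = -4800 (z = -200*24 = -4800)
(-26270 - 6091) + z = (-26270 - 6091) - 4800 = -32361 - 4800 = -37161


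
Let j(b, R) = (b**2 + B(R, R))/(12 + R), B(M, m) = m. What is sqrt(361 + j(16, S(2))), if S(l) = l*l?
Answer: sqrt(1509)/2 ≈ 19.423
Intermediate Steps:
S(l) = l**2
j(b, R) = (R + b**2)/(12 + R) (j(b, R) = (b**2 + R)/(12 + R) = (R + b**2)/(12 + R))
sqrt(361 + j(16, S(2))) = sqrt(361 + (2**2 + 16**2)/(12 + 2**2)) = sqrt(361 + (4 + 256)/(12 + 4)) = sqrt(361 + 260/16) = sqrt(361 + (1/16)*260) = sqrt(361 + 65/4) = sqrt(1509/4) = sqrt(1509)/2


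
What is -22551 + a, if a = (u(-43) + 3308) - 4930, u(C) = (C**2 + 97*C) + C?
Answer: -26538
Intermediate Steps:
u(C) = C**2 + 98*C
a = -3987 (a = (-43*(98 - 43) + 3308) - 4930 = (-43*55 + 3308) - 4930 = (-2365 + 3308) - 4930 = 943 - 4930 = -3987)
-22551 + a = -22551 - 3987 = -26538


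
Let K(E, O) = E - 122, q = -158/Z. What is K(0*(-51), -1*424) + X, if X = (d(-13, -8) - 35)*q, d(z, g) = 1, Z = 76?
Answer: -975/19 ≈ -51.316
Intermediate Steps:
q = -79/38 (q = -158/76 = -158*1/76 = -79/38 ≈ -2.0789)
K(E, O) = -122 + E
X = 1343/19 (X = (1 - 35)*(-79/38) = -34*(-79/38) = 1343/19 ≈ 70.684)
K(0*(-51), -1*424) + X = (-122 + 0*(-51)) + 1343/19 = (-122 + 0) + 1343/19 = -122 + 1343/19 = -975/19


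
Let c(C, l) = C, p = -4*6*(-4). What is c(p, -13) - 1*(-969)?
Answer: 1065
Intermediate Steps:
p = 96 (p = -24*(-4) = 96)
c(p, -13) - 1*(-969) = 96 - 1*(-969) = 96 + 969 = 1065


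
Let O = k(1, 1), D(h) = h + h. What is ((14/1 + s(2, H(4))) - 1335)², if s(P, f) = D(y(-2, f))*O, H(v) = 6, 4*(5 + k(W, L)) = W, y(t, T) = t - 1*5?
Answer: 6295081/4 ≈ 1.5738e+6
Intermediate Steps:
y(t, T) = -5 + t (y(t, T) = t - 5 = -5 + t)
k(W, L) = -5 + W/4
D(h) = 2*h
O = -19/4 (O = -5 + (¼)*1 = -5 + ¼ = -19/4 ≈ -4.7500)
s(P, f) = 133/2 (s(P, f) = (2*(-5 - 2))*(-19/4) = (2*(-7))*(-19/4) = -14*(-19/4) = 133/2)
((14/1 + s(2, H(4))) - 1335)² = ((14/1 + 133/2) - 1335)² = ((14*1 + 133/2) - 1335)² = ((14 + 133/2) - 1335)² = (161/2 - 1335)² = (-2509/2)² = 6295081/4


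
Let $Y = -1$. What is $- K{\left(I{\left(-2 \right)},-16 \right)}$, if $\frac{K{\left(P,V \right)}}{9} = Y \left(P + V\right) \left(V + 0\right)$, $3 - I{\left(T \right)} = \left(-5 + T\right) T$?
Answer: $3888$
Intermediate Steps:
$I{\left(T \right)} = 3 - T \left(-5 + T\right)$ ($I{\left(T \right)} = 3 - \left(-5 + T\right) T = 3 - T \left(-5 + T\right)$)
$K{\left(P,V \right)} = - 9 V \left(P + V\right)$ ($K{\left(P,V \right)} = 9 \left(- \left(P + V\right) \left(V + 0\right)\right) = 9 \left(- \left(P + V\right) V\right) = 9 \left(- V \left(P + V\right)\right) = - 9 V \left(P + V\right)$)
$- K{\left(I{\left(-2 \right)},-16 \right)} = - \left(-9\right) \left(-16\right) \left(\left(3 - \left(-2\right)^{2} + 5 \left(-2\right)\right) - 16\right) = - \left(-9\right) \left(-16\right) \left(\left(3 - 4 - 10\right) - 16\right) = - \left(-9\right) \left(-16\right) \left(-11 - 16\right) = - \left(-9\right) \left(-16\right) \left(-27\right) = \left(-1\right) \left(-3888\right) = 3888$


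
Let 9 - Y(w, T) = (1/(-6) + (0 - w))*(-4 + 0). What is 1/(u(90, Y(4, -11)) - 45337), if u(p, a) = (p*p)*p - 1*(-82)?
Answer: 1/683745 ≈ 1.4625e-6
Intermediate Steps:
Y(w, T) = 25/3 - 4*w (Y(w, T) = 9 - (1/(-6) + (0 - w))*(-4 + 0) = 9 - (-1/6 - w)*(-4) = 9 - (2/3 + 4*w) = 9 + (-2/3 - 4*w) = 25/3 - 4*w)
u(p, a) = 82 + p**3 (u(p, a) = p**2*p + 82 = p**3 + 82 = 82 + p**3)
1/(u(90, Y(4, -11)) - 45337) = 1/((82 + 90**3) - 45337) = 1/((82 + 729000) - 45337) = 1/(729082 - 45337) = 1/683745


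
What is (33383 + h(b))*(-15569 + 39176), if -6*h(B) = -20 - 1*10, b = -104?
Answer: 788190516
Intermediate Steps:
h(B) = 5 (h(B) = -(-20 - 1*10)/6 = -(-20 - 10)/6 = -1/6*(-30) = 5)
(33383 + h(b))*(-15569 + 39176) = (33383 + 5)*(-15569 + 39176) = 33388*23607 = 788190516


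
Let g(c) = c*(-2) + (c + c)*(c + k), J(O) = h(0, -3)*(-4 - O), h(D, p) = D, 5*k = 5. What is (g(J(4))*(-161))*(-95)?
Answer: 0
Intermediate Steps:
k = 1 (k = (⅕)*5 = 1)
J(O) = 0 (J(O) = 0*(-4 - O) = 0)
g(c) = -2*c + 2*c*(1 + c) (g(c) = c*(-2) + (c + c)*(c + 1) = -2*c + (2*c)*(1 + c) = -2*c + 2*c*(1 + c))
(g(J(4))*(-161))*(-95) = ((2*0²)*(-161))*(-95) = ((2*0)*(-161))*(-95) = (0*(-161))*(-95) = 0*(-95) = 0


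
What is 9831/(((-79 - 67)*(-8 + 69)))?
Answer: -9831/8906 ≈ -1.1039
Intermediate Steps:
9831/(((-79 - 67)*(-8 + 69))) = 9831/((-146*61)) = 9831/(-8906) = 9831*(-1/8906) = -9831/8906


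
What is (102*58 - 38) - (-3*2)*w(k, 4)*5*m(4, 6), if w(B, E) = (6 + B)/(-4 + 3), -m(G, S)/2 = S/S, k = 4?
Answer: 6478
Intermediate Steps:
m(G, S) = -2 (m(G, S) = -2*S/S = -2*1 = -2)
w(B, E) = -6 - B (w(B, E) = (6 + B)/(-1) = (6 + B)*(-1) = -6 - B)
(102*58 - 38) - (-3*2)*w(k, 4)*5*m(4, 6) = (102*58 - 38) - (-3*2)*(-6 - 1*4)*5*(-2) = (5916 - 38) - (-6*(-6 - 4))*(-10) = 5878 - (-6*(-10))*(-10) = 5878 - 60*(-10) = 5878 - 1*(-600) = 5878 + 600 = 6478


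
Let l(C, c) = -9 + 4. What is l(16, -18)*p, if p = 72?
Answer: -360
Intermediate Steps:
l(C, c) = -5
l(16, -18)*p = -5*72 = -360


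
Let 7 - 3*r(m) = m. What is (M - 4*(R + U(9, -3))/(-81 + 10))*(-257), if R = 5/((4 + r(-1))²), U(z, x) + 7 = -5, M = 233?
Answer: -84786613/1420 ≈ -59709.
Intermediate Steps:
r(m) = 7/3 - m/3
U(z, x) = -12 (U(z, x) = -7 - 5 = -12)
R = 9/80 (R = 5/((4 + (7/3 - ⅓*(-1)))²) = 5/((4 + (7/3 + ⅓))²) = 5/((4 + 8/3)²) = 5/((20/3)²) = 5/(400/9) = 5*(9/400) = 9/80 ≈ 0.11250)
(M - 4*(R + U(9, -3))/(-81 + 10))*(-257) = (233 - 4*(9/80 - 12)/(-81 + 10))*(-257) = (233 - (-951)/(20*(-71)))*(-257) = (233 - (-951)*(-1)/(20*71))*(-257) = (233 - 4*951/5680)*(-257) = (233 - 951/1420)*(-257) = (329909/1420)*(-257) = -84786613/1420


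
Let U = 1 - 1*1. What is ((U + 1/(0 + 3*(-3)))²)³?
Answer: 1/531441 ≈ 1.8817e-6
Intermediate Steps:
U = 0 (U = 1 - 1 = 0)
((U + 1/(0 + 3*(-3)))²)³ = ((0 + 1/(0 + 3*(-3)))²)³ = ((0 + 1/(0 - 9))²)³ = ((0 + 1/(-9))²)³ = ((0 - ⅑)²)³ = ((-⅑)²)³ = (1/81)³ = 1/531441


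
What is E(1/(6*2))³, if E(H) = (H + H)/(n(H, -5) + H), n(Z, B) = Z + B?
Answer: -1/24389 ≈ -4.1002e-5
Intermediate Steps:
n(Z, B) = B + Z
E(H) = 2*H/(-5 + 2*H) (E(H) = (H + H)/((-5 + H) + H) = (2*H)/(-5 + 2*H) = 2*H/(-5 + 2*H))
E(1/(6*2))³ = (2*(1/(6*2))/(-5 + 2*(1/(6*2))))³ = (2*((⅙)*(½))/(-5 + 2*((⅙)*(½))))³ = (2*(1/12)/(-5 + 2*(1/12)))³ = (2*(1/12)/(-5 + ⅙))³ = (2*(1/12)/(-29/6))³ = (2*(1/12)*(-6/29))³ = (-1/29)³ = -1/24389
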